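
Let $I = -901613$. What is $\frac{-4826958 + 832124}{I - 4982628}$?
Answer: $\frac{3994834}{5884241} \approx 0.6789$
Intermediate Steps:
$\frac{-4826958 + 832124}{I - 4982628} = \frac{-4826958 + 832124}{-901613 - 4982628} = - \frac{3994834}{-5884241} = \left(-3994834\right) \left(- \frac{1}{5884241}\right) = \frac{3994834}{5884241}$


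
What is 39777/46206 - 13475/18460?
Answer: 3721919/28432092 ≈ 0.13091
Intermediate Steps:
39777/46206 - 13475/18460 = 39777*(1/46206) - 13475*1/18460 = 13259/15402 - 2695/3692 = 3721919/28432092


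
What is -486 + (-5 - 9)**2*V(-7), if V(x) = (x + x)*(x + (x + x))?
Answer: 57138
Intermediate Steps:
V(x) = 6*x**2 (V(x) = (2*x)*(x + 2*x) = (2*x)*(3*x) = 6*x**2)
-486 + (-5 - 9)**2*V(-7) = -486 + (-5 - 9)**2*(6*(-7)**2) = -486 + (-14)**2*(6*49) = -486 + 196*294 = -486 + 57624 = 57138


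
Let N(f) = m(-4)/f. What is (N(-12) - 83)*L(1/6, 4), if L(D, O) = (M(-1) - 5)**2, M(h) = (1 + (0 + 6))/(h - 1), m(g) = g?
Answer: -17918/3 ≈ -5972.7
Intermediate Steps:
N(f) = -4/f
M(h) = 7/(-1 + h) (M(h) = (1 + 6)/(-1 + h) = 7/(-1 + h))
L(D, O) = 289/4 (L(D, O) = (7/(-1 - 1) - 5)**2 = (7/(-2) - 5)**2 = (7*(-1/2) - 5)**2 = (-7/2 - 5)**2 = (-17/2)**2 = 289/4)
(N(-12) - 83)*L(1/6, 4) = (-4/(-12) - 83)*(289/4) = (-4*(-1/12) - 83)*(289/4) = (1/3 - 83)*(289/4) = -248/3*289/4 = -17918/3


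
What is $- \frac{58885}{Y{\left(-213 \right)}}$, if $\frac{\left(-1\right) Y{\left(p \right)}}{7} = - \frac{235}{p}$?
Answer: $\frac{2508501}{329} \approx 7624.6$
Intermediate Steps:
$Y{\left(p \right)} = \frac{1645}{p}$ ($Y{\left(p \right)} = - 7 \left(- \frac{235}{p}\right) = \frac{1645}{p}$)
$- \frac{58885}{Y{\left(-213 \right)}} = - \frac{58885}{1645 \frac{1}{-213}} = - \frac{58885}{1645 \left(- \frac{1}{213}\right)} = - \frac{58885}{- \frac{1645}{213}} = \left(-58885\right) \left(- \frac{213}{1645}\right) = \frac{2508501}{329}$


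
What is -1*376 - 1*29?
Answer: -405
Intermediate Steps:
-1*376 - 1*29 = -376 - 29 = -405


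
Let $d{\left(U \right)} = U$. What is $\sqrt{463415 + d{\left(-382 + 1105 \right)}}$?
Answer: $\sqrt{464138} \approx 681.28$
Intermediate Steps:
$\sqrt{463415 + d{\left(-382 + 1105 \right)}} = \sqrt{463415 + \left(-382 + 1105\right)} = \sqrt{463415 + 723} = \sqrt{464138}$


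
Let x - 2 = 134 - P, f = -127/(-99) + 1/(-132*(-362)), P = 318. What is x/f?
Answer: -26090064/183899 ≈ -141.87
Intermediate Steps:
f = 183899/143352 (f = -127*(-1/99) - 1/132*(-1/362) = 127/99 + 1/47784 = 183899/143352 ≈ 1.2828)
x = -182 (x = 2 + (134 - 1*318) = 2 + (134 - 318) = 2 - 184 = -182)
x/f = -182/183899/143352 = -182*143352/183899 = -26090064/183899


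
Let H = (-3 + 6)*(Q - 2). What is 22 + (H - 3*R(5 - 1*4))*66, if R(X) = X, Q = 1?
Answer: -374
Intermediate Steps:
H = -3 (H = (-3 + 6)*(1 - 2) = 3*(-1) = -3)
22 + (H - 3*R(5 - 1*4))*66 = 22 + (-3 - 3*(5 - 1*4))*66 = 22 + (-3 - 3*(5 - 4))*66 = 22 + (-3 - 3*1)*66 = 22 + (-3 - 3)*66 = 22 - 6*66 = 22 - 396 = -374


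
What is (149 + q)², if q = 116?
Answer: 70225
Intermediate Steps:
(149 + q)² = (149 + 116)² = 265² = 70225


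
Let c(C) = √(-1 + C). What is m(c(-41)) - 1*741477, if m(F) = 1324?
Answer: -740153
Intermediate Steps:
m(c(-41)) - 1*741477 = 1324 - 1*741477 = 1324 - 741477 = -740153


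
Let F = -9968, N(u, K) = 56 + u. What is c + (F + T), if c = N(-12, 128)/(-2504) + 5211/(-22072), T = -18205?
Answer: -194635937167/6908536 ≈ -28173.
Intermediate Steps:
c = -1752439/6908536 (c = (56 - 12)/(-2504) + 5211/(-22072) = 44*(-1/2504) + 5211*(-1/22072) = -11/626 - 5211/22072 = -1752439/6908536 ≈ -0.25366)
c + (F + T) = -1752439/6908536 + (-9968 - 18205) = -1752439/6908536 - 28173 = -194635937167/6908536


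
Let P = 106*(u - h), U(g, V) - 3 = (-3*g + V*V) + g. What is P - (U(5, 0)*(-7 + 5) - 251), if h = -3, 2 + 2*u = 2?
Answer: 555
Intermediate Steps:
u = 0 (u = -1 + (½)*2 = -1 + 1 = 0)
U(g, V) = 3 + V² - 2*g (U(g, V) = 3 + ((-3*g + V*V) + g) = 3 + ((-3*g + V²) + g) = 3 + ((V² - 3*g) + g) = 3 + (V² - 2*g) = 3 + V² - 2*g)
P = 318 (P = 106*(0 - 1*(-3)) = 106*(0 + 3) = 106*3 = 318)
P - (U(5, 0)*(-7 + 5) - 251) = 318 - ((3 + 0² - 2*5)*(-7 + 5) - 251) = 318 - ((3 + 0 - 10)*(-2) - 251) = 318 - (-7*(-2) - 251) = 318 - (14 - 251) = 318 - 1*(-237) = 318 + 237 = 555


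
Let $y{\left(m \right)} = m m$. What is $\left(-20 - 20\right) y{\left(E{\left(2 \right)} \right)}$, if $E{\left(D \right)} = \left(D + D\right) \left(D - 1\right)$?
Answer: $-640$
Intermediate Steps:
$E{\left(D \right)} = 2 D \left(-1 + D\right)$
$y{\left(m \right)} = m^{2}$
$\left(-20 - 20\right) y{\left(E{\left(2 \right)} \right)} = \left(-20 - 20\right) \left(2 \cdot 2 \left(-1 + 2\right)\right)^{2} = - 40 \left(2 \cdot 2 \cdot 1\right)^{2} = - 40 \cdot 4^{2} = \left(-40\right) 16 = -640$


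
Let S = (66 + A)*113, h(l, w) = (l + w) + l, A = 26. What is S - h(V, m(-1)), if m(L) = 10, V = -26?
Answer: 10438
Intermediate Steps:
h(l, w) = w + 2*l
S = 10396 (S = (66 + 26)*113 = 92*113 = 10396)
S - h(V, m(-1)) = 10396 - (10 + 2*(-26)) = 10396 - (10 - 52) = 10396 - 1*(-42) = 10396 + 42 = 10438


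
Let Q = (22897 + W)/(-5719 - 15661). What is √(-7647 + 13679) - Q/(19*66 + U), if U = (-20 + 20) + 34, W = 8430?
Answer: 31327/27537440 + 4*√377 ≈ 77.667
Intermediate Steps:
U = 34 (U = 0 + 34 = 34)
Q = -31327/21380 (Q = (22897 + 8430)/(-5719 - 15661) = 31327/(-21380) = 31327*(-1/21380) = -31327/21380 ≈ -1.4652)
√(-7647 + 13679) - Q/(19*66 + U) = √(-7647 + 13679) - (-31327)/(21380*(19*66 + 34)) = √6032 - (-31327)/(21380*(1254 + 34)) = 4*√377 - (-31327)/(21380*1288) = 4*√377 - 1*(-31327/27537440) = 4*√377 + 31327/27537440 = 31327/27537440 + 4*√377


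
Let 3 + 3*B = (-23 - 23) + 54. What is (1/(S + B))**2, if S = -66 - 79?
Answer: 9/184900 ≈ 4.8675e-5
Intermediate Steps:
B = 5/3 (B = -1 + ((-23 - 23) + 54)/3 = -1 + (-46 + 54)/3 = -1 + (1/3)*8 = -1 + 8/3 = 5/3 ≈ 1.6667)
S = -145
(1/(S + B))**2 = (1/(-145 + 5/3))**2 = (1/(-430/3))**2 = (-3/430)**2 = 9/184900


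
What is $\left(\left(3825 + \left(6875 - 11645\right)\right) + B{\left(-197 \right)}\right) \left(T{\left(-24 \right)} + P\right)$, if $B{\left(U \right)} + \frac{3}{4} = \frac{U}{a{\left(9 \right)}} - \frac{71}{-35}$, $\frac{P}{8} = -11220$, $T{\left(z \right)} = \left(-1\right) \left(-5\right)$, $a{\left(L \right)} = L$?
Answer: $\frac{21840425219}{252} \approx 8.6668 \cdot 10^{7}$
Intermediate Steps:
$T{\left(z \right)} = 5$
$P = -89760$ ($P = 8 \left(-11220\right) = -89760$)
$B{\left(U \right)} = \frac{179}{140} + \frac{U}{9}$ ($B{\left(U \right)} = - \frac{3}{4} + \left(\frac{U}{9} - \frac{71}{-35}\right) = - \frac{3}{4} + \left(U \frac{1}{9} - - \frac{71}{35}\right) = - \frac{3}{4} + \left(\frac{U}{9} + \frac{71}{35}\right) = - \frac{3}{4} + \left(\frac{71}{35} + \frac{U}{9}\right) = \frac{179}{140} + \frac{U}{9}$)
$\left(\left(3825 + \left(6875 - 11645\right)\right) + B{\left(-197 \right)}\right) \left(T{\left(-24 \right)} + P\right) = \left(\left(3825 + \left(6875 - 11645\right)\right) + \left(\frac{179}{140} + \frac{1}{9} \left(-197\right)\right)\right) \left(5 - 89760\right) = \left(\left(3825 + \left(6875 - 11645\right)\right) + \left(\frac{179}{140} - \frac{197}{9}\right)\right) \left(-89755\right) = \left(\left(3825 - 4770\right) - \frac{25969}{1260}\right) \left(-89755\right) = \left(-945 - \frac{25969}{1260}\right) \left(-89755\right) = \left(- \frac{1216669}{1260}\right) \left(-89755\right) = \frac{21840425219}{252}$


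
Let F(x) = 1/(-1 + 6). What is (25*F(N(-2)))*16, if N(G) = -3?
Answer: 80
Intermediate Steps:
F(x) = ⅕ (F(x) = 1/5 = ⅕)
(25*F(N(-2)))*16 = (25*(⅕))*16 = 5*16 = 80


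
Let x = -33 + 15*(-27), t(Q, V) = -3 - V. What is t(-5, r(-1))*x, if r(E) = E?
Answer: 876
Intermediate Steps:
x = -438 (x = -33 - 405 = -438)
t(-5, r(-1))*x = (-3 - 1*(-1))*(-438) = (-3 + 1)*(-438) = -2*(-438) = 876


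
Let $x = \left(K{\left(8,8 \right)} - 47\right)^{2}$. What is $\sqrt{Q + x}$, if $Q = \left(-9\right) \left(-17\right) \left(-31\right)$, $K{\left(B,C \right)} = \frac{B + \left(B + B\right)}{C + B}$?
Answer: $\frac{i \sqrt{10691}}{2} \approx 51.699 i$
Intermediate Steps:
$K{\left(B,C \right)} = \frac{3 B}{B + C}$ ($K{\left(B,C \right)} = \frac{B + 2 B}{B + C} = \frac{3 B}{B + C}$)
$Q = -4743$ ($Q = 153 \left(-31\right) = -4743$)
$x = \frac{8281}{4}$ ($x = \left(3 \cdot 8 \frac{1}{8 + 8} - 47\right)^{2} = \left(3 \cdot 8 \cdot \frac{1}{16} - 47\right)^{2} = \left(\frac{3}{2} - 47\right)^{2} = \left(- \frac{91}{2}\right)^{2} = \frac{8281}{4} \approx 2070.3$)
$\sqrt{Q + x} = \sqrt{-4743 + \frac{8281}{4}} = \sqrt{- \frac{10691}{4}} = \frac{i \sqrt{10691}}{2}$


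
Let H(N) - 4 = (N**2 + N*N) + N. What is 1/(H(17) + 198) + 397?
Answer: 316410/797 ≈ 397.00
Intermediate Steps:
H(N) = 4 + N + 2*N**2 (H(N) = 4 + ((N**2 + N*N) + N) = 4 + ((N**2 + N**2) + N) = 4 + (2*N**2 + N) = 4 + (N + 2*N**2) = 4 + N + 2*N**2)
1/(H(17) + 198) + 397 = 1/((4 + 17 + 2*17**2) + 198) + 397 = 1/((4 + 17 + 2*289) + 198) + 397 = 1/((4 + 17 + 578) + 198) + 397 = 1/(599 + 198) + 397 = 1/797 + 397 = 316410/797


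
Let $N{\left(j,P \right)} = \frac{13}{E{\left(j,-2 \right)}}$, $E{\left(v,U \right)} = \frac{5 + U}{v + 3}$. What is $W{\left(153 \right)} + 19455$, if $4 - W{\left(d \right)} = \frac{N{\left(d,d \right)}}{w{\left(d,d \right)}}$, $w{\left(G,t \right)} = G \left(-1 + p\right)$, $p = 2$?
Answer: $\frac{2976551}{153} \approx 19455.0$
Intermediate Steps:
$E{\left(v,U \right)} = \frac{5 + U}{3 + v}$
$w{\left(G,t \right)} = G$ ($w{\left(G,t \right)} = G \left(-1 + 2\right) = G 1 = G$)
$N{\left(j,P \right)} = 13 + \frac{13 j}{3}$ ($N{\left(j,P \right)} = \frac{13}{\frac{1}{3 + j} \left(5 - 2\right)} = \frac{13}{\frac{1}{3 + j} 3} = \frac{13}{3 \frac{1}{3 + j}} = 13 \left(1 + \frac{j}{3}\right) = 13 + \frac{13 j}{3}$)
$W{\left(d \right)} = 4 - \frac{13 + \frac{13 d}{3}}{d}$
$W{\left(153 \right)} + 19455 = \frac{-39 - 153}{3 \cdot 153} + 19455 = \frac{1}{3} \cdot \frac{1}{153} \left(-39 - 153\right) + 19455 = \frac{1}{3} \cdot \frac{1}{153} \left(-192\right) + 19455 = - \frac{64}{153} + 19455 = \frac{2976551}{153}$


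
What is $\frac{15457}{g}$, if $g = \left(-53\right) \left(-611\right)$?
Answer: $\frac{1189}{2491} \approx 0.47732$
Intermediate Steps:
$g = 32383$
$\frac{15457}{g} = \frac{15457}{32383} = 15457 \cdot \frac{1}{32383} = \frac{1189}{2491}$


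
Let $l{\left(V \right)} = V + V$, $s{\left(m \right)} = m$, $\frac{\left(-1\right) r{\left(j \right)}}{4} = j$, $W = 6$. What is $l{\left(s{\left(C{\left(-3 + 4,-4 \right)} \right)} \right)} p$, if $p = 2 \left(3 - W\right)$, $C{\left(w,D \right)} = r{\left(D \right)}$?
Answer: $-192$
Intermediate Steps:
$r{\left(j \right)} = - 4 j$
$C{\left(w,D \right)} = - 4 D$
$l{\left(V \right)} = 2 V$
$p = -6$ ($p = 2 \left(3 - 6\right) = 2 \left(-3\right) = -6$)
$l{\left(s{\left(C{\left(-3 + 4,-4 \right)} \right)} \right)} p = 2 \left(\left(-4\right) \left(-4\right)\right) \left(-6\right) = 2 \cdot 16 \left(-6\right) = 32 \left(-6\right) = -192$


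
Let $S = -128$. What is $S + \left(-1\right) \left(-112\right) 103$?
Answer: $11408$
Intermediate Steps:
$S + \left(-1\right) \left(-112\right) 103 = -128 + \left(-1\right) \left(-112\right) 103 = -128 + 112 \cdot 103 = -128 + 11536 = 11408$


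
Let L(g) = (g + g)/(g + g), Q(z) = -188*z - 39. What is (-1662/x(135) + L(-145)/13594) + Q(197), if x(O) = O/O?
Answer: -526590777/13594 ≈ -38737.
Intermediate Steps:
x(O) = 1
Q(z) = -39 - 188*z
L(g) = 1 (L(g) = (2*g)/((2*g)) = (2*g)*(1/(2*g)) = 1)
(-1662/x(135) + L(-145)/13594) + Q(197) = (-1662/1 + 1/13594) + (-39 - 188*197) = (-1662*1 + 1*(1/13594)) + (-39 - 37036) = (-1662 + 1/13594) - 37075 = -22593227/13594 - 37075 = -526590777/13594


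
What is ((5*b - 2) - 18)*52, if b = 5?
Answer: 260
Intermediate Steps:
((5*b - 2) - 18)*52 = ((5*5 - 2) - 18)*52 = ((25 - 2) - 18)*52 = (23 - 18)*52 = 5*52 = 260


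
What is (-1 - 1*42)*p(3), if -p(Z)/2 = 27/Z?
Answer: 774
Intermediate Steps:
p(Z) = -54/Z
(-1 - 1*42)*p(3) = (-1 - 1*42)*(-54/3) = (-1 - 42)*(-54*⅓) = -43*(-18) = 774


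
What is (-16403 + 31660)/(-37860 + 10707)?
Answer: -15257/27153 ≈ -0.56189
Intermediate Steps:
(-16403 + 31660)/(-37860 + 10707) = 15257/(-27153) = 15257*(-1/27153) = -15257/27153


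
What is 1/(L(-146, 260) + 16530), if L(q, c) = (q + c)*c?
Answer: 1/46170 ≈ 2.1659e-5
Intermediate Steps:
L(q, c) = c*(c + q) (L(q, c) = (c + q)*c = c*(c + q))
1/(L(-146, 260) + 16530) = 1/(260*(260 - 146) + 16530) = 1/(260*114 + 16530) = 1/(29640 + 16530) = 1/46170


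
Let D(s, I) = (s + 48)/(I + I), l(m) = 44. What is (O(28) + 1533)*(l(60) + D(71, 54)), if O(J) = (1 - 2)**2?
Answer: 3736057/54 ≈ 69186.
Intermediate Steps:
O(J) = 1 (O(J) = (-1)**2 = 1)
D(s, I) = (48 + s)/(2*I) (D(s, I) = (48 + s)/((2*I)) = (48 + s)*(1/(2*I)) = (48 + s)/(2*I))
(O(28) + 1533)*(l(60) + D(71, 54)) = (1 + 1533)*(44 + (1/2)*(48 + 71)/54) = 1534*(44 + (1/2)*(1/54)*119) = 1534*(44 + 119/108) = 1534*(4871/108) = 3736057/54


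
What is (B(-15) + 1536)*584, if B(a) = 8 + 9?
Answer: 906952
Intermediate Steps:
B(a) = 17
(B(-15) + 1536)*584 = (17 + 1536)*584 = 1553*584 = 906952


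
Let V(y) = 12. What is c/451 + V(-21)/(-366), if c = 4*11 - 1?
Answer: 1721/27511 ≈ 0.062557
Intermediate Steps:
c = 43 (c = 44 - 1 = 43)
c/451 + V(-21)/(-366) = 43/451 + 12/(-366) = 43*(1/451) + 12*(-1/366) = 43/451 - 2/61 = 1721/27511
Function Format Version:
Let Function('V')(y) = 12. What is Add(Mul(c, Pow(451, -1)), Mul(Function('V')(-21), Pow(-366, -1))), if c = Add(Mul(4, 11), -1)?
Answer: Rational(1721, 27511) ≈ 0.062557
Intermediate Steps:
c = 43 (c = Add(44, -1) = 43)
Add(Mul(c, Pow(451, -1)), Mul(Function('V')(-21), Pow(-366, -1))) = Add(Mul(43, Pow(451, -1)), Mul(12, Pow(-366, -1))) = Add(Mul(43, Rational(1, 451)), Mul(12, Rational(-1, 366))) = Add(Rational(43, 451), Rational(-2, 61)) = Rational(1721, 27511)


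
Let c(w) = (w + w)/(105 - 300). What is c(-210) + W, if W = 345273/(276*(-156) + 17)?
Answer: -3283457/559507 ≈ -5.8685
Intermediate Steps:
c(w) = -2*w/195 (c(w) = (2*w)/(-195) = (2*w)*(-1/195) = -2*w/195)
W = -345273/43039 (W = 345273/(-43056 + 17) = 345273/(-43039) = 345273*(-1/43039) = -345273/43039 ≈ -8.0223)
c(-210) + W = -2/195*(-210) - 345273/43039 = 28/13 - 345273/43039 = -3283457/559507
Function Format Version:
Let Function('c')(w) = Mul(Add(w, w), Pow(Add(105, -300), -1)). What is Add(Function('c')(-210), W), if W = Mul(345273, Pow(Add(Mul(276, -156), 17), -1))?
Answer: Rational(-3283457, 559507) ≈ -5.8685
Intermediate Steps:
Function('c')(w) = Mul(Rational(-2, 195), w) (Function('c')(w) = Mul(Mul(2, w), Pow(-195, -1)) = Mul(Mul(2, w), Rational(-1, 195)) = Mul(Rational(-2, 195), w))
W = Rational(-345273, 43039) (W = Mul(345273, Pow(Add(-43056, 17), -1)) = Mul(345273, Pow(-43039, -1)) = Mul(345273, Rational(-1, 43039)) = Rational(-345273, 43039) ≈ -8.0223)
Add(Function('c')(-210), W) = Add(Mul(Rational(-2, 195), -210), Rational(-345273, 43039)) = Add(Rational(28, 13), Rational(-345273, 43039)) = Rational(-3283457, 559507)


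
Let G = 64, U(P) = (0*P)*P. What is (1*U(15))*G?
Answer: 0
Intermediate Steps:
U(P) = 0 (U(P) = 0*P = 0)
(1*U(15))*G = (1*0)*64 = 0*64 = 0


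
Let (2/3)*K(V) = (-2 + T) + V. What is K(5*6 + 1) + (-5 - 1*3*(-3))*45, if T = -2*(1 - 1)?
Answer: 447/2 ≈ 223.50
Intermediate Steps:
T = 0 (T = -2*0 = 0)
K(V) = -3 + 3*V/2 (K(V) = 3*((-2 + 0) + V)/2 = 3*(-2 + V)/2 = -3 + 3*V/2)
K(5*6 + 1) + (-5 - 1*3*(-3))*45 = (-3 + 3*(5*6 + 1)/2) + (-5 - 1*3*(-3))*45 = (-3 + 3*(30 + 1)/2) + (-5 - 3*(-3))*45 = (-3 + (3/2)*31) + (-5 + 9)*45 = (-3 + 93/2) + 4*45 = 87/2 + 180 = 447/2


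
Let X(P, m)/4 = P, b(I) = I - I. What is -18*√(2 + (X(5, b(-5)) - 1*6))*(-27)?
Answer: 1944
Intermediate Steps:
b(I) = 0
X(P, m) = 4*P
-18*√(2 + (X(5, b(-5)) - 1*6))*(-27) = -18*√(2 + (4*5 - 1*6))*(-27) = -18*√(2 + (20 - 6))*(-27) = -18*√(2 + 14)*(-27) = -18*√16*(-27) = -18*4*(-27) = -72*(-27) = 1944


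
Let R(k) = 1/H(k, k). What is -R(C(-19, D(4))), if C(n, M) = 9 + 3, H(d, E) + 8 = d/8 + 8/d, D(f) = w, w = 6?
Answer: 6/35 ≈ 0.17143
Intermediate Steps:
D(f) = 6
H(d, E) = -8 + 8/d + d/8 (H(d, E) = -8 + (d/8 + 8/d) = -8 + (8/d + d/8) = -8 + 8/d + d/8)
C(n, M) = 12
R(k) = 1/(-8 + 8/k + k/8)
-R(C(-19, D(4))) = -8*12/(64 + 12*(-64 + 12)) = -8*12/(64 + 12*(-52)) = -8*12/(64 - 624) = -8*12/(-560) = -8*12*(-1)/560 = -1*(-6/35) = 6/35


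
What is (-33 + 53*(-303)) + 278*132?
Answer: 20604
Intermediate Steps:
(-33 + 53*(-303)) + 278*132 = (-33 - 16059) + 36696 = -16092 + 36696 = 20604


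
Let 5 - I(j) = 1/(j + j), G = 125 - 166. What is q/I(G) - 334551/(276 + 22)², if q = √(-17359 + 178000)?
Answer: -334551/88804 + 82*√17849/137 ≈ 76.198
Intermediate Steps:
q = 3*√17849 (q = √160641 = 3*√17849 ≈ 400.80)
G = -41
I(j) = 5 - 1/(2*j) (I(j) = 5 - 1/(j + j) = 5 - 1/(2*j))
q/I(G) - 334551/(276 + 22)² = (3*√17849)/(5 - ½/(-41)) - 334551/(276 + 22)² = (3*√17849)/(5 - ½*(-1/41)) - 334551/(298²) = (3*√17849)/(5 + 1/82) - 334551/88804 = (3*√17849)/(411/82) - 334551*1/88804 = (3*√17849)*(82/411) - 334551/88804 = 82*√17849/137 - 334551/88804 = -334551/88804 + 82*√17849/137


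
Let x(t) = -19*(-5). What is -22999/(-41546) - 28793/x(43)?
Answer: -1194049073/3946870 ≈ -302.53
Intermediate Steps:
x(t) = 95
-22999/(-41546) - 28793/x(43) = -22999/(-41546) - 28793/95 = -22999*(-1/41546) - 28793*1/95 = 22999/41546 - 28793/95 = -1194049073/3946870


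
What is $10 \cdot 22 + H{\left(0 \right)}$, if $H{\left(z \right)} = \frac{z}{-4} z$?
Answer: $220$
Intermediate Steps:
$H{\left(z \right)} = - \frac{z^{2}}{4}$ ($H{\left(z \right)} = z \left(- \frac{1}{4}\right) z = - \frac{z}{4} z = - \frac{z^{2}}{4}$)
$10 \cdot 22 + H{\left(0 \right)} = 10 \cdot 22 - \frac{0^{2}}{4} = 220 - 0 = 220 + 0 = 220$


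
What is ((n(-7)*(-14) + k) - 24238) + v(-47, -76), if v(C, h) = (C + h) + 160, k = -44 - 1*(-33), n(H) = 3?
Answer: -24254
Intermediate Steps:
k = -11 (k = -44 + 33 = -11)
v(C, h) = 160 + C + h
((n(-7)*(-14) + k) - 24238) + v(-47, -76) = ((3*(-14) - 11) - 24238) + (160 - 47 - 76) = ((-42 - 11) - 24238) + 37 = (-53 - 24238) + 37 = -24291 + 37 = -24254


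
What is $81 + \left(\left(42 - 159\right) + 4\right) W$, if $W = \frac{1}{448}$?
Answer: $\frac{36175}{448} \approx 80.748$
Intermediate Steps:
$W = \frac{1}{448} \approx 0.0022321$
$81 + \left(\left(42 - 159\right) + 4\right) W = 81 + \left(\left(42 - 159\right) + 4\right) \frac{1}{448} = 81 + \left(-117 + 4\right) \frac{1}{448} = 81 - \frac{113}{448} = \frac{36175}{448}$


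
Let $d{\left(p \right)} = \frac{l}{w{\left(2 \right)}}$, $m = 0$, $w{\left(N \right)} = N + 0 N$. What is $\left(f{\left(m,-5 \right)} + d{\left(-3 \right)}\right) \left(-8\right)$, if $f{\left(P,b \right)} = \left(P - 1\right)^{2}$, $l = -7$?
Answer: $20$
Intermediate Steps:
$w{\left(N \right)} = N$ ($w{\left(N \right)} = N + 0 = N$)
$f{\left(P,b \right)} = \left(-1 + P\right)^{2}$
$d{\left(p \right)} = - \frac{7}{2}$
$\left(f{\left(m,-5 \right)} + d{\left(-3 \right)}\right) \left(-8\right) = \left(\left(-1 + 0\right)^{2} - \frac{7}{2}\right) \left(-8\right) = \left(\left(-1\right)^{2} - \frac{7}{2}\right) \left(-8\right) = \left(1 - \frac{7}{2}\right) \left(-8\right) = \left(- \frac{5}{2}\right) \left(-8\right) = 20$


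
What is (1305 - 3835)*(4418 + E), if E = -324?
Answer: -10357820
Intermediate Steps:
(1305 - 3835)*(4418 + E) = (1305 - 3835)*(4418 - 324) = -2530*4094 = -10357820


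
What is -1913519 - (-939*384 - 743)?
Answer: -1552200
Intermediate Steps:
-1913519 - (-939*384 - 743) = -1913519 - (-360576 - 743) = -1913519 - 1*(-361319) = -1913519 + 361319 = -1552200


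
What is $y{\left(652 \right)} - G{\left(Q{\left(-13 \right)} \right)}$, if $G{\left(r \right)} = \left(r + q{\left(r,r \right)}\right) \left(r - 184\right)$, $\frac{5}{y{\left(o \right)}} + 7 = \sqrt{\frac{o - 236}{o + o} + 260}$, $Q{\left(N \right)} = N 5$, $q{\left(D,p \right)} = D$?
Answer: $- \frac{222995789}{6889} + \frac{8 \sqrt{108069}}{6889} \approx -32369.0$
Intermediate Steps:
$Q{\left(N \right)} = 5 N$
$y{\left(o \right)} = \frac{5}{-7 + \sqrt{260 + \frac{-236 + o}{2 o}}}$ ($y{\left(o \right)} = \frac{5}{-7 + \sqrt{\frac{o - 236}{o + o} + 260}} = \frac{5}{-7 + \sqrt{\frac{-236 + o}{2 o} + 260}} = \frac{5}{-7 + \sqrt{260 + \frac{-236 + o}{2 o}}}$)
$G{\left(r \right)} = 2 r \left(-184 + r\right)$ ($G{\left(r \right)} = \left(r + r\right) \left(r - 184\right) = 2 r \left(-184 + r\right)$)
$y{\left(652 \right)} - G{\left(Q{\left(-13 \right)} \right)} = \frac{10}{-14 + \sqrt{2} \sqrt{521 - \frac{236}{652}}} - 2 \cdot 5 \left(-13\right) \left(-184 + 5 \left(-13\right)\right) = \frac{10}{-14 + \sqrt{2} \sqrt{521 - \frac{59}{163}}} - 2 \left(-65\right) \left(-184 - 65\right) = \frac{10}{-14 + \sqrt{2} \sqrt{521 - \frac{59}{163}}} - 2 \left(-65\right) \left(-249\right) = \frac{10}{-14 + \sqrt{2} \sqrt{\frac{84864}{163}}} - 32370 = \frac{10}{-14 + \sqrt{2} \frac{8 \sqrt{216138}}{163}} - 32370 = \frac{10}{-14 + \frac{16 \sqrt{108069}}{163}} - 32370 = -32370 + \frac{10}{-14 + \frac{16 \sqrt{108069}}{163}}$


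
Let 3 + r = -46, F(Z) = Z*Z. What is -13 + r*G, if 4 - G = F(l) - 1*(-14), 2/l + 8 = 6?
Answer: 526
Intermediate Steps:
l = -1 (l = 2/(-8 + 6) = 2/(-2) = 2*(-½) = -1)
F(Z) = Z²
r = -49 (r = -3 - 46 = -49)
G = -11 (G = 4 - ((-1)² - 1*(-14)) = 4 - (1 + 14) = 4 - 1*15 = 4 - 15 = -11)
-13 + r*G = -13 - 49*(-11) = -13 + 539 = 526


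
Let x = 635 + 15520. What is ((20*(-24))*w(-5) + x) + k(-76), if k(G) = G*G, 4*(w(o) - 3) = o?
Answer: 21091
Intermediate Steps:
w(o) = 3 + o/4
k(G) = G**2
x = 16155
((20*(-24))*w(-5) + x) + k(-76) = ((20*(-24))*(3 + (1/4)*(-5)) + 16155) + (-76)**2 = (-480*(3 - 5/4) + 16155) + 5776 = (-480*7/4 + 16155) + 5776 = (-840 + 16155) + 5776 = 15315 + 5776 = 21091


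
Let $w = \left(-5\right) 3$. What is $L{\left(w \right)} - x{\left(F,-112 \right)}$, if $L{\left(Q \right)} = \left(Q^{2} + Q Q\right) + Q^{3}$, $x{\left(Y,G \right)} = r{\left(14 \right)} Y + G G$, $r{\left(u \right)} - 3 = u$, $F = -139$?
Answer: $-13106$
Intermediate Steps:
$r{\left(u \right)} = 3 + u$
$x{\left(Y,G \right)} = G^{2} + 17 Y$ ($x{\left(Y,G \right)} = \left(3 + 14\right) Y + G G = 17 Y + G^{2} = G^{2} + 17 Y$)
$w = -15$
$L{\left(Q \right)} = Q^{3} + 2 Q^{2}$ ($L{\left(Q \right)} = \left(Q^{2} + Q^{2}\right) + Q^{3} = 2 Q^{2} + Q^{3} = Q^{3} + 2 Q^{2}$)
$L{\left(w \right)} - x{\left(F,-112 \right)} = \left(-15\right)^{2} \left(2 - 15\right) - \left(\left(-112\right)^{2} + 17 \left(-139\right)\right) = 225 \left(-13\right) - \left(12544 - 2363\right) = -2925 - 10181 = -13106$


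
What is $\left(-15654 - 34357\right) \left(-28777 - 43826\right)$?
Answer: $3630948633$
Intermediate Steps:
$\left(-15654 - 34357\right) \left(-28777 - 43826\right) = \left(-50011\right) \left(-72603\right) = 3630948633$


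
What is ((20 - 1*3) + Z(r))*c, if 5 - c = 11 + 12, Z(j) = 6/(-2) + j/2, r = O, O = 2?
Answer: -270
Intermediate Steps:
r = 2
Z(j) = -3 + j/2 (Z(j) = 6*(-½) + j*(½) = -3 + j/2)
c = -18 (c = 5 - (11 + 12) = 5 - 1*23 = 5 - 23 = -18)
((20 - 1*3) + Z(r))*c = ((20 - 1*3) + (-3 + (½)*2))*(-18) = ((20 - 3) + (-3 + 1))*(-18) = (17 - 2)*(-18) = 15*(-18) = -270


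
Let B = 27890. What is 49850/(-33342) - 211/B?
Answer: -698675831/464954190 ≈ -1.5027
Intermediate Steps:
49850/(-33342) - 211/B = 49850/(-33342) - 211/27890 = 49850*(-1/33342) - 211*1/27890 = -24925/16671 - 211/27890 = -698675831/464954190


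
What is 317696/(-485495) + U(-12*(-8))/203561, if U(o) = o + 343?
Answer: -64457383151/98827847695 ≈ -0.65222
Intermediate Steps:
U(o) = 343 + o
317696/(-485495) + U(-12*(-8))/203561 = 317696/(-485495) + (343 - 12*(-8))/203561 = 317696*(-1/485495) + (343 + 96)*(1/203561) = -317696/485495 + 439*(1/203561) = -317696/485495 + 439/203561 = -64457383151/98827847695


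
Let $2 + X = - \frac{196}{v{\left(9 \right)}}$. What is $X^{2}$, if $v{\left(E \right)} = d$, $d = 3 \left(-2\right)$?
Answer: $\frac{8464}{9} \approx 940.44$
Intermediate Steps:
$d = -6$
$v{\left(E \right)} = -6$
$X = \frac{92}{3}$ ($X = -2 - \frac{196}{-6} = -2 - - \frac{98}{3} = -2 + \frac{98}{3} = \frac{92}{3} \approx 30.667$)
$X^{2} = \left(\frac{92}{3}\right)^{2} = \frac{8464}{9}$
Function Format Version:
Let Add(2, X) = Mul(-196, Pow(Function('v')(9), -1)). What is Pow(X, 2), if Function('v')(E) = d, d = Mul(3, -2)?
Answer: Rational(8464, 9) ≈ 940.44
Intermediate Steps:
d = -6
Function('v')(E) = -6
X = Rational(92, 3) (X = Add(-2, Mul(-196, Pow(-6, -1))) = Add(-2, Mul(-196, Rational(-1, 6))) = Add(-2, Rational(98, 3)) = Rational(92, 3) ≈ 30.667)
Pow(X, 2) = Pow(Rational(92, 3), 2) = Rational(8464, 9)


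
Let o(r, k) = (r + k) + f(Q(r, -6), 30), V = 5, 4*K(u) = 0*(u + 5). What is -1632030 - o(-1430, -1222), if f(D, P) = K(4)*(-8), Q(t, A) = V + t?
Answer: -1629378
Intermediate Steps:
K(u) = 0 (K(u) = (0*(u + 5))/4 = (0*(5 + u))/4 = (¼)*0 = 0)
Q(t, A) = 5 + t
f(D, P) = 0 (f(D, P) = 0*(-8) = 0)
o(r, k) = k + r (o(r, k) = (r + k) + 0 = (k + r) + 0 = k + r)
-1632030 - o(-1430, -1222) = -1632030 - (-1222 - 1430) = -1632030 - 1*(-2652) = -1632030 + 2652 = -1629378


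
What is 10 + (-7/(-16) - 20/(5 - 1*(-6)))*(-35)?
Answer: 10265/176 ≈ 58.324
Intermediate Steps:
10 + (-7/(-16) - 20/(5 - 1*(-6)))*(-35) = 10 + (-7*(-1/16) - 20/(5 + 6))*(-35) = 10 + (7/16 - 20/11)*(-35) = 10 - 243/176*(-35) = 10 + 8505/176 = 10265/176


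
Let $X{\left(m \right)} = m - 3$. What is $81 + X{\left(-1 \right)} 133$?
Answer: $-451$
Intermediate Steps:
$X{\left(m \right)} = -3 + m$ ($X{\left(m \right)} = m - 3 = -3 + m$)
$81 + X{\left(-1 \right)} 133 = 81 + \left(-3 - 1\right) 133 = 81 - 532 = -451$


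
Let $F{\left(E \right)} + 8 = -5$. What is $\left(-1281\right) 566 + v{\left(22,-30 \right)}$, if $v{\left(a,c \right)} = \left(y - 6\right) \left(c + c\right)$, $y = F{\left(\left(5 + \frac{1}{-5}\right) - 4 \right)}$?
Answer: $-723906$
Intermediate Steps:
$F{\left(E \right)} = -13$ ($F{\left(E \right)} = -8 - 5 = -13$)
$y = -13$
$v{\left(a,c \right)} = - 38 c$ ($v{\left(a,c \right)} = \left(-13 - 6\right) \left(c + c\right) = - 19 \cdot 2 c = - 38 c$)
$\left(-1281\right) 566 + v{\left(22,-30 \right)} = \left(-1281\right) 566 - -1140 = -725046 + 1140 = -723906$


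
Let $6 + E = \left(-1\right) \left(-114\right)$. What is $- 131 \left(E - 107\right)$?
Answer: $-131$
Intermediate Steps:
$E = 108$ ($E = -6 - -114 = -6 + 114 = 108$)
$- 131 \left(E - 107\right) = - 131 \left(108 - 107\right) = \left(-131\right) 1 = -131$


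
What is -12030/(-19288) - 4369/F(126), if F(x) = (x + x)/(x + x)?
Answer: -42128621/9644 ≈ -4368.4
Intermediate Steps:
F(x) = 1 (F(x) = (2*x)/((2*x)) = (2*x)*(1/(2*x)) = 1)
-12030/(-19288) - 4369/F(126) = -12030/(-19288) - 4369/1 = -12030*(-1/19288) - 4369*1 = 6015/9644 - 4369 = -42128621/9644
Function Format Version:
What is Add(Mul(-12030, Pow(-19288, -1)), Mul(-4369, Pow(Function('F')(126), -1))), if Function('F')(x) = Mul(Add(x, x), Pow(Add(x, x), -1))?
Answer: Rational(-42128621, 9644) ≈ -4368.4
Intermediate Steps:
Function('F')(x) = 1 (Function('F')(x) = Mul(Mul(2, x), Pow(Mul(2, x), -1)) = Mul(Mul(2, x), Mul(Rational(1, 2), Pow(x, -1))) = 1)
Add(Mul(-12030, Pow(-19288, -1)), Mul(-4369, Pow(Function('F')(126), -1))) = Add(Mul(-12030, Pow(-19288, -1)), Mul(-4369, Pow(1, -1))) = Add(Mul(-12030, Rational(-1, 19288)), Mul(-4369, 1)) = Add(Rational(6015, 9644), -4369) = Rational(-42128621, 9644)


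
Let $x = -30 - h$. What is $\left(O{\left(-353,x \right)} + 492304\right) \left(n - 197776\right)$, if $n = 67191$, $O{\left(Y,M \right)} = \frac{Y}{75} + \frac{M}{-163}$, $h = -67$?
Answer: $- \frac{157181405898062}{2445} \approx -6.4287 \cdot 10^{10}$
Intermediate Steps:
$x = 37$ ($x = -30 - -67 = -30 + 67 = 37$)
$O{\left(Y,M \right)} = - \frac{M}{163} + \frac{Y}{75}$ ($O{\left(Y,M \right)} = Y \frac{1}{75} + M \left(- \frac{1}{163}\right) = \frac{Y}{75} - \frac{M}{163} = - \frac{M}{163} + \frac{Y}{75}$)
$\left(O{\left(-353,x \right)} + 492304\right) \left(n - 197776\right) = \left(\left(\left(- \frac{1}{163}\right) 37 + \frac{1}{75} \left(-353\right)\right) + 492304\right) \left(67191 - 197776\right) = \left(\left(- \frac{37}{163} - \frac{353}{75}\right) + 492304\right) \left(-130585\right) = \left(- \frac{60314}{12225} + 492304\right) \left(-130585\right) = \frac{6018356086}{12225} \left(-130585\right) = - \frac{157181405898062}{2445}$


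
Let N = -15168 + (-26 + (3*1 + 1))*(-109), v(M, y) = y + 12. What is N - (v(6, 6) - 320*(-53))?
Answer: -29748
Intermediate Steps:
v(M, y) = 12 + y
N = -12770 (N = -15168 + (-26 + (3 + 1))*(-109) = -15168 + (-26 + 4)*(-109) = -15168 - 22*(-109) = -15168 + 2398 = -12770)
N - (v(6, 6) - 320*(-53)) = -12770 - ((12 + 6) - 320*(-53)) = -12770 - (18 + 16960) = -12770 - 1*16978 = -12770 - 16978 = -29748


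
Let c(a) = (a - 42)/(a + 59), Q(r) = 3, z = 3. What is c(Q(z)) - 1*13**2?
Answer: -10517/62 ≈ -169.63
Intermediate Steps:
c(a) = (-42 + a)/(59 + a)
c(Q(z)) - 1*13**2 = (-42 + 3)/(59 + 3) - 1*13**2 = -39/62 - 1*169 = (1/62)*(-39) - 169 = -39/62 - 169 = -10517/62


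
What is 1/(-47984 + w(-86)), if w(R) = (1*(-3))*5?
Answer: -1/47999 ≈ -2.0834e-5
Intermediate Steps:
w(R) = -15 (w(R) = -3*5 = -15)
1/(-47984 + w(-86)) = 1/(-47984 - 15) = 1/(-47999) = -1/47999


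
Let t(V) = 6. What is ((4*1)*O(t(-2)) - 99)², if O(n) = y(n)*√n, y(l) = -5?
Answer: 12201 + 3960*√6 ≈ 21901.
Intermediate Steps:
O(n) = -5*√n
((4*1)*O(t(-2)) - 99)² = ((4*1)*(-5*√6) - 99)² = (4*(-5*√6) - 99)² = (-20*√6 - 99)² = (-99 - 20*√6)²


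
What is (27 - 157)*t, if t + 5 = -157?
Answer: 21060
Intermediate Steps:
t = -162 (t = -5 - 157 = -162)
(27 - 157)*t = (27 - 157)*(-162) = -130*(-162) = 21060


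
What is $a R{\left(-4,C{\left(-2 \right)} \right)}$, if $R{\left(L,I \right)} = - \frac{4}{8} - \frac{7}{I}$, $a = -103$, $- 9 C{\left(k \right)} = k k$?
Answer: $- \frac{6283}{4} \approx -1570.8$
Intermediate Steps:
$C{\left(k \right)} = - \frac{k^{2}}{9}$ ($C{\left(k \right)} = - \frac{k k}{9} = - \frac{k^{2}}{9}$)
$R{\left(L,I \right)} = - \frac{1}{2} - \frac{7}{I}$ ($R{\left(L,I \right)} = \left(-4\right) \frac{1}{8} - \frac{7}{I} = - \frac{1}{2} - \frac{7}{I}$)
$a R{\left(-4,C{\left(-2 \right)} \right)} = - 103 \frac{-14 - - \frac{\left(-2\right)^{2}}{9}}{2 \left(- \frac{\left(-2\right)^{2}}{9}\right)} = - 103 \frac{-14 - \left(- \frac{1}{9}\right) 4}{2 \left(\left(- \frac{1}{9}\right) 4\right)} = - 103 \frac{-14 - - \frac{4}{9}}{2 \left(- \frac{4}{9}\right)} = - 103 \cdot \frac{1}{2} \left(- \frac{9}{4}\right) \left(-14 + \frac{4}{9}\right) = - 103 \cdot \frac{1}{2} \left(- \frac{9}{4}\right) \left(- \frac{122}{9}\right) = \left(-103\right) \frac{61}{4} = - \frac{6283}{4}$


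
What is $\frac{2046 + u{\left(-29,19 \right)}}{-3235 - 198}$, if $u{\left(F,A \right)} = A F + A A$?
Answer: $- \frac{1856}{3433} \approx -0.54064$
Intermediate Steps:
$u{\left(F,A \right)} = A^{2} + A F$ ($u{\left(F,A \right)} = A F + A^{2} = A^{2} + A F$)
$\frac{2046 + u{\left(-29,19 \right)}}{-3235 - 198} = \frac{2046 + 19 \left(19 - 29\right)}{-3235 - 198} = \frac{2046 + 19 \left(-10\right)}{-3433} = \left(2046 - 190\right) \left(- \frac{1}{3433}\right) = 1856 \left(- \frac{1}{3433}\right) = - \frac{1856}{3433}$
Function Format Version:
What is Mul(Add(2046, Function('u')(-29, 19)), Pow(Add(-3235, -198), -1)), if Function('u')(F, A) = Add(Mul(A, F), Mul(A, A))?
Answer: Rational(-1856, 3433) ≈ -0.54064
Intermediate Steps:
Function('u')(F, A) = Add(Pow(A, 2), Mul(A, F)) (Function('u')(F, A) = Add(Mul(A, F), Pow(A, 2)) = Add(Pow(A, 2), Mul(A, F)))
Mul(Add(2046, Function('u')(-29, 19)), Pow(Add(-3235, -198), -1)) = Mul(Add(2046, Mul(19, Add(19, -29))), Pow(Add(-3235, -198), -1)) = Mul(Add(2046, Mul(19, -10)), Pow(-3433, -1)) = Mul(Add(2046, -190), Rational(-1, 3433)) = Mul(1856, Rational(-1, 3433)) = Rational(-1856, 3433)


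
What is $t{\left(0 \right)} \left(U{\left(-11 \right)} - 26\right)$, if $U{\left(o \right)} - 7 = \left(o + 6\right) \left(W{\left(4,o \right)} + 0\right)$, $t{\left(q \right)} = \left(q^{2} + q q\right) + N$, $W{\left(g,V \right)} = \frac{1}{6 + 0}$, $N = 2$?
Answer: $- \frac{119}{3} \approx -39.667$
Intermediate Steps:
$W{\left(g,V \right)} = \frac{1}{6}$
$t{\left(q \right)} = 2 + 2 q^{2}$ ($t{\left(q \right)} = \left(q^{2} + q q\right) + 2 = \left(q^{2} + q^{2}\right) + 2 = 2 q^{2} + 2 = 2 + 2 q^{2}$)
$U{\left(o \right)} = 8 + \frac{o}{6}$ ($U{\left(o \right)} = 7 + \left(o + 6\right) \left(\frac{1}{6} + 0\right) = 7 + \left(6 + o\right) \frac{1}{6} = 7 + \left(1 + \frac{o}{6}\right) = 8 + \frac{o}{6}$)
$t{\left(0 \right)} \left(U{\left(-11 \right)} - 26\right) = \left(2 + 2 \cdot 0^{2}\right) \left(\left(8 + \frac{1}{6} \left(-11\right)\right) - 26\right) = \left(2 + 2 \cdot 0\right) \left(\left(8 - \frac{11}{6}\right) - 26\right) = \left(2 + 0\right) \left(\frac{37}{6} - 26\right) = 2 \left(- \frac{119}{6}\right) = - \frac{119}{3}$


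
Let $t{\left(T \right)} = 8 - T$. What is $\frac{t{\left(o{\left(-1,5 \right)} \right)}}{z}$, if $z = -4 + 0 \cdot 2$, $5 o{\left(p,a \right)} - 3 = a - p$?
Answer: $- \frac{31}{20} \approx -1.55$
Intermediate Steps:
$o{\left(p,a \right)} = \frac{3}{5} - \frac{p}{5} + \frac{a}{5}$ ($o{\left(p,a \right)} = \frac{3}{5} + \frac{a - p}{5} = \frac{3}{5} + \left(- \frac{p}{5} + \frac{a}{5}\right) = \frac{3}{5} - \frac{p}{5} + \frac{a}{5}$)
$z = -4$ ($z = -4 + 0 = -4$)
$\frac{t{\left(o{\left(-1,5 \right)} \right)}}{z} = \frac{8 - \left(\frac{3}{5} - - \frac{1}{5} + \frac{1}{5} \cdot 5\right)}{-4} = \left(8 - \left(\frac{3}{5} + \frac{1}{5} + 1\right)\right) \left(- \frac{1}{4}\right) = \left(8 - \frac{9}{5}\right) \left(- \frac{1}{4}\right) = \frac{31}{5} \left(- \frac{1}{4}\right) = - \frac{31}{20}$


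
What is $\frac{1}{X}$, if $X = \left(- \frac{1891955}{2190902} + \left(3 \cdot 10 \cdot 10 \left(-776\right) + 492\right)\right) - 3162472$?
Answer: $- \frac{2190902}{7437632183515} \approx -2.9457 \cdot 10^{-7}$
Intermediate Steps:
$X = - \frac{7437632183515}{2190902}$ ($X = \left(\left(-1891955\right) \frac{1}{2190902} + \left(30 \cdot 10 \left(-776\right) + 492\right)\right) - 3162472 = \left(- \frac{1891955}{2190902} + \left(300 \left(-776\right) + 492\right)\right) - 3162472 = \left(- \frac{1891955}{2190902} + \left(-232800 + 492\right)\right) - 3162472 = \left(- \frac{1891955}{2190902} - 232308\right) - 3162472 = - \frac{508965953771}{2190902} - 3162472 = - \frac{7437632183515}{2190902} \approx -3.3948 \cdot 10^{6}$)
$\frac{1}{X} = \frac{1}{- \frac{7437632183515}{2190902}} = - \frac{2190902}{7437632183515}$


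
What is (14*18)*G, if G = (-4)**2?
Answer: 4032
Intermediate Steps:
G = 16
(14*18)*G = (14*18)*16 = 252*16 = 4032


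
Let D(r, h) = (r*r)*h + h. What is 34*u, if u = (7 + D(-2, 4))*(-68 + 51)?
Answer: -15606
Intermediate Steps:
D(r, h) = h + h*r**2 (D(r, h) = r**2*h + h = h*r**2 + h = h + h*r**2)
u = -459 (u = (7 + 4*(1 + (-2)**2))*(-68 + 51) = (7 + 4*(1 + 4))*(-17) = (7 + 4*5)*(-17) = (7 + 20)*(-17) = 27*(-17) = -459)
34*u = 34*(-459) = -15606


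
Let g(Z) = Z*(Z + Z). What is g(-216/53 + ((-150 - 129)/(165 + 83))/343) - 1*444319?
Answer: -4698425226255767/10575233312 ≈ -4.4429e+5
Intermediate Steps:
g(Z) = 2*Z² (g(Z) = Z*(2*Z) = 2*Z²)
g(-216/53 + ((-150 - 129)/(165 + 83))/343) - 1*444319 = 2*(-216/53 + ((-150 - 129)/(165 + 83))/343)² - 1*444319 = 2*(-216*1/53 - 279/248*(1/343))² - 444319 = 2*(-216/53 - 279*1/248*(1/343))² - 444319 = 2*(-216/53 - 9/8*1/343)² - 444319 = 2*(-216/53 - 9/2744)² - 444319 = 2*(-593181/145432)² - 444319 = 2*(351863698761/21150466624) - 444319 = 351863698761/10575233312 - 444319 = -4698425226255767/10575233312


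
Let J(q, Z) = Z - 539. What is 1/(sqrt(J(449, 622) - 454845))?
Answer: -I*sqrt(454762)/454762 ≈ -0.0014829*I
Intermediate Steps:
J(q, Z) = -539 + Z
1/(sqrt(J(449, 622) - 454845)) = 1/(sqrt((-539 + 622) - 454845)) = 1/(sqrt(83 - 454845)) = 1/(sqrt(-454762)) = 1/(I*sqrt(454762)) = -I*sqrt(454762)/454762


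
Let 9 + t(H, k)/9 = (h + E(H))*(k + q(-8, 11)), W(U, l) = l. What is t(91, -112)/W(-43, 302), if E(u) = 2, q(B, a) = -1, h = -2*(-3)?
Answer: -8217/302 ≈ -27.209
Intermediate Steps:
h = 6
t(H, k) = -153 + 72*k (t(H, k) = -81 + 9*((6 + 2)*(k - 1)) = -81 + 9*(8*(-1 + k)) = -81 + 9*(-8 + 8*k) = -81 + (-72 + 72*k) = -153 + 72*k)
t(91, -112)/W(-43, 302) = (-153 + 72*(-112))/302 = (-153 - 8064)*(1/302) = -8217*1/302 = -8217/302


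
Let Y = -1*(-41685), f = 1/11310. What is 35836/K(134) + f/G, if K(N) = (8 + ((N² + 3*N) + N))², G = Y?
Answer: 84477439223/806781390187500 ≈ 0.00010471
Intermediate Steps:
f = 1/11310 ≈ 8.8417e-5
Y = 41685
G = 41685
K(N) = (8 + N² + 4*N)² (K(N) = (8 + (N² + 4*N))² = (8 + N² + 4*N)²)
35836/K(134) + f/G = 35836/((8 + 134² + 4*134)²) + (1/11310)/41685 = 35836/((8 + 17956 + 536)²) + (1/11310)*(1/41685) = 35836/(18500²) + 1/471457350 = 35836/342250000 + 1/471457350 = 35836*(1/342250000) + 1/471457350 = 8959/85562500 + 1/471457350 = 84477439223/806781390187500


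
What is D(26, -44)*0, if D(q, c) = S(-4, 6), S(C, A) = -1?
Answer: 0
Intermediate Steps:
D(q, c) = -1
D(26, -44)*0 = -1*0 = 0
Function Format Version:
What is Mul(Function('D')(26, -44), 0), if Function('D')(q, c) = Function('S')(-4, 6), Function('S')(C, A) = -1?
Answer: 0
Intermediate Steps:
Function('D')(q, c) = -1
Mul(Function('D')(26, -44), 0) = Mul(-1, 0) = 0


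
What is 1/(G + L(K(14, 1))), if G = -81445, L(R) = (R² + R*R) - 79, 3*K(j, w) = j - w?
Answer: -9/733378 ≈ -1.2272e-5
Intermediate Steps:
K(j, w) = -w/3 + j/3 (K(j, w) = (j - w)/3 = -w/3 + j/3)
L(R) = -79 + 2*R² (L(R) = (R² + R²) - 79 = 2*R² - 79 = -79 + 2*R²)
1/(G + L(K(14, 1))) = 1/(-81445 + (-79 + 2*(-⅓*1 + (⅓)*14)²)) = 1/(-81445 + (-79 + 2*(-⅓ + 14/3)²)) = 1/(-81445 + (-79 + 2*(13/3)²)) = 1/(-81445 + (-79 + 2*(169/9))) = 1/(-81445 + (-79 + 338/9)) = 1/(-81445 - 373/9) = 1/(-733378/9) = -9/733378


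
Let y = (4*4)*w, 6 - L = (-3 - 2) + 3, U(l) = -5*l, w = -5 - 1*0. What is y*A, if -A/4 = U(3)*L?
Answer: -38400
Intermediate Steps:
w = -5 (w = -5 + 0 = -5)
L = 8 (L = 6 - ((-3 - 2) + 3) = 6 - (-5 + 3) = 6 - 1*(-2) = 6 + 2 = 8)
y = -80 (y = (4*4)*(-5) = 16*(-5) = -80)
A = 480 (A = -4*(-5*3)*8 = -(-60)*8 = -4*(-120) = 480)
y*A = -80*480 = -38400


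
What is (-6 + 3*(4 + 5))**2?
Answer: 441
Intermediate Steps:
(-6 + 3*(4 + 5))**2 = (-6 + 3*9)**2 = (-6 + 27)**2 = 21**2 = 441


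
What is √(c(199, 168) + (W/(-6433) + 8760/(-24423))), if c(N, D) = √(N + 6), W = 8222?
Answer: √(-91616917586614 + 55974024333241*√205)/7481579 ≈ 3.5610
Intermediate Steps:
c(N, D) = √(6 + N)
√(c(199, 168) + (W/(-6433) + 8760/(-24423))) = √(√(6 + 199) + (8222/(-6433) + 8760/(-24423))) = √(√205 + (8222*(-1/6433) + 8760*(-1/24423))) = √(√205 + (-8222/6433 - 2920/8141)) = √(√205 - 12245666/7481579) = √(-12245666/7481579 + √205)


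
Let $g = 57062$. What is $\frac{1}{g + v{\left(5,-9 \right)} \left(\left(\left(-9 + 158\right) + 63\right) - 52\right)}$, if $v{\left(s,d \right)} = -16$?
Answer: $\frac{1}{54502} \approx 1.8348 \cdot 10^{-5}$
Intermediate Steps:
$\frac{1}{g + v{\left(5,-9 \right)} \left(\left(\left(-9 + 158\right) + 63\right) - 52\right)} = \frac{1}{57062 - 16 \left(\left(\left(-9 + 158\right) + 63\right) - 52\right)} = \frac{1}{57062 - 16 \left(\left(149 + 63\right) - 52\right)} = \frac{1}{57062 - 16 \left(212 - 52\right)} = \frac{1}{57062 - 2560} = \frac{1}{54502}$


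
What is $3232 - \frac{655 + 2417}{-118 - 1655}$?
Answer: $\frac{1911136}{591} \approx 3233.7$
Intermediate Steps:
$3232 - \frac{655 + 2417}{-118 - 1655} = 3232 - \frac{3072}{-1773} = 3232 - 3072 \left(- \frac{1}{1773}\right) = 3232 - - \frac{1024}{591} = 3232 + \frac{1024}{591} = \frac{1911136}{591}$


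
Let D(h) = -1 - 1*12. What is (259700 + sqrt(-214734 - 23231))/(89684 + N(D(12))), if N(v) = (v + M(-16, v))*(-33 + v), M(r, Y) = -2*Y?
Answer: 129850/44543 + I*sqrt(237965)/89086 ≈ 2.9152 + 0.0054758*I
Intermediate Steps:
D(h) = -13 (D(h) = -1 - 12 = -13)
N(v) = -v*(-33 + v) (N(v) = (v - 2*v)*(-33 + v) = (-v)*(-33 + v) = -v*(-33 + v))
(259700 + sqrt(-214734 - 23231))/(89684 + N(D(12))) = (259700 + sqrt(-214734 - 23231))/(89684 - 13*(33 - 1*(-13))) = (259700 + sqrt(-237965))/(89684 - 13*(33 + 13)) = (259700 + I*sqrt(237965))/(89684 - 13*46) = (259700 + I*sqrt(237965))/(89684 - 598) = (259700 + I*sqrt(237965))/89086 = (259700 + I*sqrt(237965))*(1/89086) = 129850/44543 + I*sqrt(237965)/89086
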